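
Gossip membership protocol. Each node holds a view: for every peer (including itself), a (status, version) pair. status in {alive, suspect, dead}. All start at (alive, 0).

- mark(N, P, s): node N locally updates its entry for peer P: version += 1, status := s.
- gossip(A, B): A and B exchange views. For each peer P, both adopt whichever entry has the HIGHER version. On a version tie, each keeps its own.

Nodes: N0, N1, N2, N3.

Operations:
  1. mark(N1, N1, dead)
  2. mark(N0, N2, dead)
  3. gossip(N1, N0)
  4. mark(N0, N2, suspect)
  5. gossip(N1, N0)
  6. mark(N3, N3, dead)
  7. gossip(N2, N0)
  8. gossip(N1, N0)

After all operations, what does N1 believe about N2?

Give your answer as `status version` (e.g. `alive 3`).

Op 1: N1 marks N1=dead -> (dead,v1)
Op 2: N0 marks N2=dead -> (dead,v1)
Op 3: gossip N1<->N0 -> N1.N0=(alive,v0) N1.N1=(dead,v1) N1.N2=(dead,v1) N1.N3=(alive,v0) | N0.N0=(alive,v0) N0.N1=(dead,v1) N0.N2=(dead,v1) N0.N3=(alive,v0)
Op 4: N0 marks N2=suspect -> (suspect,v2)
Op 5: gossip N1<->N0 -> N1.N0=(alive,v0) N1.N1=(dead,v1) N1.N2=(suspect,v2) N1.N3=(alive,v0) | N0.N0=(alive,v0) N0.N1=(dead,v1) N0.N2=(suspect,v2) N0.N3=(alive,v0)
Op 6: N3 marks N3=dead -> (dead,v1)
Op 7: gossip N2<->N0 -> N2.N0=(alive,v0) N2.N1=(dead,v1) N2.N2=(suspect,v2) N2.N3=(alive,v0) | N0.N0=(alive,v0) N0.N1=(dead,v1) N0.N2=(suspect,v2) N0.N3=(alive,v0)
Op 8: gossip N1<->N0 -> N1.N0=(alive,v0) N1.N1=(dead,v1) N1.N2=(suspect,v2) N1.N3=(alive,v0) | N0.N0=(alive,v0) N0.N1=(dead,v1) N0.N2=(suspect,v2) N0.N3=(alive,v0)

Answer: suspect 2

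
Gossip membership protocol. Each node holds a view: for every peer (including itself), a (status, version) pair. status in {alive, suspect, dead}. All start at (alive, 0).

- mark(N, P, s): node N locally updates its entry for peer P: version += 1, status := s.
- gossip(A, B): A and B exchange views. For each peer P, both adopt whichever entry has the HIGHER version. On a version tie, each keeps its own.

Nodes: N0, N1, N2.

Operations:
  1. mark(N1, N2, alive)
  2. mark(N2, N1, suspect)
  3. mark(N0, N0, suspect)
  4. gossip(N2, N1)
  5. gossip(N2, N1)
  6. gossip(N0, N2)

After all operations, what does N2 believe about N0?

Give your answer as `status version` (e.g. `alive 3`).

Op 1: N1 marks N2=alive -> (alive,v1)
Op 2: N2 marks N1=suspect -> (suspect,v1)
Op 3: N0 marks N0=suspect -> (suspect,v1)
Op 4: gossip N2<->N1 -> N2.N0=(alive,v0) N2.N1=(suspect,v1) N2.N2=(alive,v1) | N1.N0=(alive,v0) N1.N1=(suspect,v1) N1.N2=(alive,v1)
Op 5: gossip N2<->N1 -> N2.N0=(alive,v0) N2.N1=(suspect,v1) N2.N2=(alive,v1) | N1.N0=(alive,v0) N1.N1=(suspect,v1) N1.N2=(alive,v1)
Op 6: gossip N0<->N2 -> N0.N0=(suspect,v1) N0.N1=(suspect,v1) N0.N2=(alive,v1) | N2.N0=(suspect,v1) N2.N1=(suspect,v1) N2.N2=(alive,v1)

Answer: suspect 1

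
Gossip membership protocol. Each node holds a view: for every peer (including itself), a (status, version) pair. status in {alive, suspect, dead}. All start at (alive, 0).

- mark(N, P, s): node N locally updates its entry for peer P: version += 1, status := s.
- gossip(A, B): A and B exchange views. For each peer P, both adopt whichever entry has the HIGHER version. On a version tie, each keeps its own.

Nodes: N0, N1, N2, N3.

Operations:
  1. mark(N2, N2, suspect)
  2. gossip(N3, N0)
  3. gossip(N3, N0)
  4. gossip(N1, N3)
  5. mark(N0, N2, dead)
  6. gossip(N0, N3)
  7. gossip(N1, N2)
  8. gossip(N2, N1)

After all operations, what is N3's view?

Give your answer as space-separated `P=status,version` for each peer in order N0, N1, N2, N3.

Op 1: N2 marks N2=suspect -> (suspect,v1)
Op 2: gossip N3<->N0 -> N3.N0=(alive,v0) N3.N1=(alive,v0) N3.N2=(alive,v0) N3.N3=(alive,v0) | N0.N0=(alive,v0) N0.N1=(alive,v0) N0.N2=(alive,v0) N0.N3=(alive,v0)
Op 3: gossip N3<->N0 -> N3.N0=(alive,v0) N3.N1=(alive,v0) N3.N2=(alive,v0) N3.N3=(alive,v0) | N0.N0=(alive,v0) N0.N1=(alive,v0) N0.N2=(alive,v0) N0.N3=(alive,v0)
Op 4: gossip N1<->N3 -> N1.N0=(alive,v0) N1.N1=(alive,v0) N1.N2=(alive,v0) N1.N3=(alive,v0) | N3.N0=(alive,v0) N3.N1=(alive,v0) N3.N2=(alive,v0) N3.N3=(alive,v0)
Op 5: N0 marks N2=dead -> (dead,v1)
Op 6: gossip N0<->N3 -> N0.N0=(alive,v0) N0.N1=(alive,v0) N0.N2=(dead,v1) N0.N3=(alive,v0) | N3.N0=(alive,v0) N3.N1=(alive,v0) N3.N2=(dead,v1) N3.N3=(alive,v0)
Op 7: gossip N1<->N2 -> N1.N0=(alive,v0) N1.N1=(alive,v0) N1.N2=(suspect,v1) N1.N3=(alive,v0) | N2.N0=(alive,v0) N2.N1=(alive,v0) N2.N2=(suspect,v1) N2.N3=(alive,v0)
Op 8: gossip N2<->N1 -> N2.N0=(alive,v0) N2.N1=(alive,v0) N2.N2=(suspect,v1) N2.N3=(alive,v0) | N1.N0=(alive,v0) N1.N1=(alive,v0) N1.N2=(suspect,v1) N1.N3=(alive,v0)

Answer: N0=alive,0 N1=alive,0 N2=dead,1 N3=alive,0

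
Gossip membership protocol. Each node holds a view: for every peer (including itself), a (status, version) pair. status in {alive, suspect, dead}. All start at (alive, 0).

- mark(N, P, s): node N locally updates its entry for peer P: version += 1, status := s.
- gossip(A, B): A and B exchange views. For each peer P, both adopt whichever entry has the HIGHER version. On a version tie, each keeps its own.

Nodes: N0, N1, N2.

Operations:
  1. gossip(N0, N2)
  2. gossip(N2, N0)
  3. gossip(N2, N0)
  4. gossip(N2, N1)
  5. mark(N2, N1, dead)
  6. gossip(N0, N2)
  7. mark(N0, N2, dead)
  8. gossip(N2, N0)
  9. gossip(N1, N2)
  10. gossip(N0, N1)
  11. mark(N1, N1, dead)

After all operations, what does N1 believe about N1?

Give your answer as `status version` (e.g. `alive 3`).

Answer: dead 2

Derivation:
Op 1: gossip N0<->N2 -> N0.N0=(alive,v0) N0.N1=(alive,v0) N0.N2=(alive,v0) | N2.N0=(alive,v0) N2.N1=(alive,v0) N2.N2=(alive,v0)
Op 2: gossip N2<->N0 -> N2.N0=(alive,v0) N2.N1=(alive,v0) N2.N2=(alive,v0) | N0.N0=(alive,v0) N0.N1=(alive,v0) N0.N2=(alive,v0)
Op 3: gossip N2<->N0 -> N2.N0=(alive,v0) N2.N1=(alive,v0) N2.N2=(alive,v0) | N0.N0=(alive,v0) N0.N1=(alive,v0) N0.N2=(alive,v0)
Op 4: gossip N2<->N1 -> N2.N0=(alive,v0) N2.N1=(alive,v0) N2.N2=(alive,v0) | N1.N0=(alive,v0) N1.N1=(alive,v0) N1.N2=(alive,v0)
Op 5: N2 marks N1=dead -> (dead,v1)
Op 6: gossip N0<->N2 -> N0.N0=(alive,v0) N0.N1=(dead,v1) N0.N2=(alive,v0) | N2.N0=(alive,v0) N2.N1=(dead,v1) N2.N2=(alive,v0)
Op 7: N0 marks N2=dead -> (dead,v1)
Op 8: gossip N2<->N0 -> N2.N0=(alive,v0) N2.N1=(dead,v1) N2.N2=(dead,v1) | N0.N0=(alive,v0) N0.N1=(dead,v1) N0.N2=(dead,v1)
Op 9: gossip N1<->N2 -> N1.N0=(alive,v0) N1.N1=(dead,v1) N1.N2=(dead,v1) | N2.N0=(alive,v0) N2.N1=(dead,v1) N2.N2=(dead,v1)
Op 10: gossip N0<->N1 -> N0.N0=(alive,v0) N0.N1=(dead,v1) N0.N2=(dead,v1) | N1.N0=(alive,v0) N1.N1=(dead,v1) N1.N2=(dead,v1)
Op 11: N1 marks N1=dead -> (dead,v2)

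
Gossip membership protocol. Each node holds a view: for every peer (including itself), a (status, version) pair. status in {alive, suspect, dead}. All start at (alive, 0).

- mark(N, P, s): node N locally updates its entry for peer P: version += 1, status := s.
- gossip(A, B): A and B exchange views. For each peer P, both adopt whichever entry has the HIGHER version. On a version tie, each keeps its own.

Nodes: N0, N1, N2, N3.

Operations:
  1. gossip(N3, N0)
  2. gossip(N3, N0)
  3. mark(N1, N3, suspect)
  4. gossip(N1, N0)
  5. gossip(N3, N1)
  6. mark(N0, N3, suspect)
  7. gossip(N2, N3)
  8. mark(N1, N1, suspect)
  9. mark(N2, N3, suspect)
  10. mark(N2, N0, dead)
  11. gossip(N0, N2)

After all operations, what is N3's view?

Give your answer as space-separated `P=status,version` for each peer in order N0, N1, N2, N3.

Op 1: gossip N3<->N0 -> N3.N0=(alive,v0) N3.N1=(alive,v0) N3.N2=(alive,v0) N3.N3=(alive,v0) | N0.N0=(alive,v0) N0.N1=(alive,v0) N0.N2=(alive,v0) N0.N3=(alive,v0)
Op 2: gossip N3<->N0 -> N3.N0=(alive,v0) N3.N1=(alive,v0) N3.N2=(alive,v0) N3.N3=(alive,v0) | N0.N0=(alive,v0) N0.N1=(alive,v0) N0.N2=(alive,v0) N0.N3=(alive,v0)
Op 3: N1 marks N3=suspect -> (suspect,v1)
Op 4: gossip N1<->N0 -> N1.N0=(alive,v0) N1.N1=(alive,v0) N1.N2=(alive,v0) N1.N3=(suspect,v1) | N0.N0=(alive,v0) N0.N1=(alive,v0) N0.N2=(alive,v0) N0.N3=(suspect,v1)
Op 5: gossip N3<->N1 -> N3.N0=(alive,v0) N3.N1=(alive,v0) N3.N2=(alive,v0) N3.N3=(suspect,v1) | N1.N0=(alive,v0) N1.N1=(alive,v0) N1.N2=(alive,v0) N1.N3=(suspect,v1)
Op 6: N0 marks N3=suspect -> (suspect,v2)
Op 7: gossip N2<->N3 -> N2.N0=(alive,v0) N2.N1=(alive,v0) N2.N2=(alive,v0) N2.N3=(suspect,v1) | N3.N0=(alive,v0) N3.N1=(alive,v0) N3.N2=(alive,v0) N3.N3=(suspect,v1)
Op 8: N1 marks N1=suspect -> (suspect,v1)
Op 9: N2 marks N3=suspect -> (suspect,v2)
Op 10: N2 marks N0=dead -> (dead,v1)
Op 11: gossip N0<->N2 -> N0.N0=(dead,v1) N0.N1=(alive,v0) N0.N2=(alive,v0) N0.N3=(suspect,v2) | N2.N0=(dead,v1) N2.N1=(alive,v0) N2.N2=(alive,v0) N2.N3=(suspect,v2)

Answer: N0=alive,0 N1=alive,0 N2=alive,0 N3=suspect,1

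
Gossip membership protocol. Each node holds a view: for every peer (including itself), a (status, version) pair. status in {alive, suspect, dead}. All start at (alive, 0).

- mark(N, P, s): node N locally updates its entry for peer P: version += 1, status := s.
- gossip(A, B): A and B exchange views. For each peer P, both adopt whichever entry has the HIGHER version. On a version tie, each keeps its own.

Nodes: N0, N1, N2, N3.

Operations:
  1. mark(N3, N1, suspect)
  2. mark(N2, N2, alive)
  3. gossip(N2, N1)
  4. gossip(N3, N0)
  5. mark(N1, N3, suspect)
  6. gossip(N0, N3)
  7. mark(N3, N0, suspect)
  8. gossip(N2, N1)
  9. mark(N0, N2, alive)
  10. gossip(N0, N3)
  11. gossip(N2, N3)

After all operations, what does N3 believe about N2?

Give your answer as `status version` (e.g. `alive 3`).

Answer: alive 1

Derivation:
Op 1: N3 marks N1=suspect -> (suspect,v1)
Op 2: N2 marks N2=alive -> (alive,v1)
Op 3: gossip N2<->N1 -> N2.N0=(alive,v0) N2.N1=(alive,v0) N2.N2=(alive,v1) N2.N3=(alive,v0) | N1.N0=(alive,v0) N1.N1=(alive,v0) N1.N2=(alive,v1) N1.N3=(alive,v0)
Op 4: gossip N3<->N0 -> N3.N0=(alive,v0) N3.N1=(suspect,v1) N3.N2=(alive,v0) N3.N3=(alive,v0) | N0.N0=(alive,v0) N0.N1=(suspect,v1) N0.N2=(alive,v0) N0.N3=(alive,v0)
Op 5: N1 marks N3=suspect -> (suspect,v1)
Op 6: gossip N0<->N3 -> N0.N0=(alive,v0) N0.N1=(suspect,v1) N0.N2=(alive,v0) N0.N3=(alive,v0) | N3.N0=(alive,v0) N3.N1=(suspect,v1) N3.N2=(alive,v0) N3.N3=(alive,v0)
Op 7: N3 marks N0=suspect -> (suspect,v1)
Op 8: gossip N2<->N1 -> N2.N0=(alive,v0) N2.N1=(alive,v0) N2.N2=(alive,v1) N2.N3=(suspect,v1) | N1.N0=(alive,v0) N1.N1=(alive,v0) N1.N2=(alive,v1) N1.N3=(suspect,v1)
Op 9: N0 marks N2=alive -> (alive,v1)
Op 10: gossip N0<->N3 -> N0.N0=(suspect,v1) N0.N1=(suspect,v1) N0.N2=(alive,v1) N0.N3=(alive,v0) | N3.N0=(suspect,v1) N3.N1=(suspect,v1) N3.N2=(alive,v1) N3.N3=(alive,v0)
Op 11: gossip N2<->N3 -> N2.N0=(suspect,v1) N2.N1=(suspect,v1) N2.N2=(alive,v1) N2.N3=(suspect,v1) | N3.N0=(suspect,v1) N3.N1=(suspect,v1) N3.N2=(alive,v1) N3.N3=(suspect,v1)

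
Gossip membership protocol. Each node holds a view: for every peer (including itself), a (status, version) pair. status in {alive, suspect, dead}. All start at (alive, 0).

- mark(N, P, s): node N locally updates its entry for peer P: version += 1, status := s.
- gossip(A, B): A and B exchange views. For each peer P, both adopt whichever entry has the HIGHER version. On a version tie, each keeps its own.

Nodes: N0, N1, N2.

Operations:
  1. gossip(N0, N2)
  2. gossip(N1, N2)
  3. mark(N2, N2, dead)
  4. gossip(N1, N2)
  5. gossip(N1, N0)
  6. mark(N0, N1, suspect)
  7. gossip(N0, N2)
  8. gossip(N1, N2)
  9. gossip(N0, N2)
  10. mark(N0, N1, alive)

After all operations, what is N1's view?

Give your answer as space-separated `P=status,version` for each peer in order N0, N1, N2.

Answer: N0=alive,0 N1=suspect,1 N2=dead,1

Derivation:
Op 1: gossip N0<->N2 -> N0.N0=(alive,v0) N0.N1=(alive,v0) N0.N2=(alive,v0) | N2.N0=(alive,v0) N2.N1=(alive,v0) N2.N2=(alive,v0)
Op 2: gossip N1<->N2 -> N1.N0=(alive,v0) N1.N1=(alive,v0) N1.N2=(alive,v0) | N2.N0=(alive,v0) N2.N1=(alive,v0) N2.N2=(alive,v0)
Op 3: N2 marks N2=dead -> (dead,v1)
Op 4: gossip N1<->N2 -> N1.N0=(alive,v0) N1.N1=(alive,v0) N1.N2=(dead,v1) | N2.N0=(alive,v0) N2.N1=(alive,v0) N2.N2=(dead,v1)
Op 5: gossip N1<->N0 -> N1.N0=(alive,v0) N1.N1=(alive,v0) N1.N2=(dead,v1) | N0.N0=(alive,v0) N0.N1=(alive,v0) N0.N2=(dead,v1)
Op 6: N0 marks N1=suspect -> (suspect,v1)
Op 7: gossip N0<->N2 -> N0.N0=(alive,v0) N0.N1=(suspect,v1) N0.N2=(dead,v1) | N2.N0=(alive,v0) N2.N1=(suspect,v1) N2.N2=(dead,v1)
Op 8: gossip N1<->N2 -> N1.N0=(alive,v0) N1.N1=(suspect,v1) N1.N2=(dead,v1) | N2.N0=(alive,v0) N2.N1=(suspect,v1) N2.N2=(dead,v1)
Op 9: gossip N0<->N2 -> N0.N0=(alive,v0) N0.N1=(suspect,v1) N0.N2=(dead,v1) | N2.N0=(alive,v0) N2.N1=(suspect,v1) N2.N2=(dead,v1)
Op 10: N0 marks N1=alive -> (alive,v2)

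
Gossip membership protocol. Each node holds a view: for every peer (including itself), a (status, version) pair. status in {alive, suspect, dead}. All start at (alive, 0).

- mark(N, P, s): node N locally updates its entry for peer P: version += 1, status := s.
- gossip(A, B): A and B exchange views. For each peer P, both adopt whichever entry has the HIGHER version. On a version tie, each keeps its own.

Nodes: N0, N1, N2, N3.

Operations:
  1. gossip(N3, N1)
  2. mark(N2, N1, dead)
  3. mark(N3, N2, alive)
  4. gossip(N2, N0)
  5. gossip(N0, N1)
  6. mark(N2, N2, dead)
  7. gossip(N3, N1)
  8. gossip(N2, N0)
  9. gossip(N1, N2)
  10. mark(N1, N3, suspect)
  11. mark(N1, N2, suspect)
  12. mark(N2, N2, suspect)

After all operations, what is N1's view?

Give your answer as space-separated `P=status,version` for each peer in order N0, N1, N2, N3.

Answer: N0=alive,0 N1=dead,1 N2=suspect,2 N3=suspect,1

Derivation:
Op 1: gossip N3<->N1 -> N3.N0=(alive,v0) N3.N1=(alive,v0) N3.N2=(alive,v0) N3.N3=(alive,v0) | N1.N0=(alive,v0) N1.N1=(alive,v0) N1.N2=(alive,v0) N1.N3=(alive,v0)
Op 2: N2 marks N1=dead -> (dead,v1)
Op 3: N3 marks N2=alive -> (alive,v1)
Op 4: gossip N2<->N0 -> N2.N0=(alive,v0) N2.N1=(dead,v1) N2.N2=(alive,v0) N2.N3=(alive,v0) | N0.N0=(alive,v0) N0.N1=(dead,v1) N0.N2=(alive,v0) N0.N3=(alive,v0)
Op 5: gossip N0<->N1 -> N0.N0=(alive,v0) N0.N1=(dead,v1) N0.N2=(alive,v0) N0.N3=(alive,v0) | N1.N0=(alive,v0) N1.N1=(dead,v1) N1.N2=(alive,v0) N1.N3=(alive,v0)
Op 6: N2 marks N2=dead -> (dead,v1)
Op 7: gossip N3<->N1 -> N3.N0=(alive,v0) N3.N1=(dead,v1) N3.N2=(alive,v1) N3.N3=(alive,v0) | N1.N0=(alive,v0) N1.N1=(dead,v1) N1.N2=(alive,v1) N1.N3=(alive,v0)
Op 8: gossip N2<->N0 -> N2.N0=(alive,v0) N2.N1=(dead,v1) N2.N2=(dead,v1) N2.N3=(alive,v0) | N0.N0=(alive,v0) N0.N1=(dead,v1) N0.N2=(dead,v1) N0.N3=(alive,v0)
Op 9: gossip N1<->N2 -> N1.N0=(alive,v0) N1.N1=(dead,v1) N1.N2=(alive,v1) N1.N3=(alive,v0) | N2.N0=(alive,v0) N2.N1=(dead,v1) N2.N2=(dead,v1) N2.N3=(alive,v0)
Op 10: N1 marks N3=suspect -> (suspect,v1)
Op 11: N1 marks N2=suspect -> (suspect,v2)
Op 12: N2 marks N2=suspect -> (suspect,v2)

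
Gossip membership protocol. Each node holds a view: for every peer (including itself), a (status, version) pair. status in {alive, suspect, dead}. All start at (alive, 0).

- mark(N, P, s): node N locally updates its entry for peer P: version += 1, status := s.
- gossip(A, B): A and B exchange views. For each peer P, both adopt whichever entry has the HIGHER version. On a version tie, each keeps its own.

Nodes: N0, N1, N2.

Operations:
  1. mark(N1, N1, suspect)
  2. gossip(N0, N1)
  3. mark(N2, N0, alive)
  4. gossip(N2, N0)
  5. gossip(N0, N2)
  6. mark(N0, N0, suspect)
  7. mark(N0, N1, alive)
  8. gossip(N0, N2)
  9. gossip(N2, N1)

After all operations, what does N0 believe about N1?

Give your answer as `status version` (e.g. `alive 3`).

Op 1: N1 marks N1=suspect -> (suspect,v1)
Op 2: gossip N0<->N1 -> N0.N0=(alive,v0) N0.N1=(suspect,v1) N0.N2=(alive,v0) | N1.N0=(alive,v0) N1.N1=(suspect,v1) N1.N2=(alive,v0)
Op 3: N2 marks N0=alive -> (alive,v1)
Op 4: gossip N2<->N0 -> N2.N0=(alive,v1) N2.N1=(suspect,v1) N2.N2=(alive,v0) | N0.N0=(alive,v1) N0.N1=(suspect,v1) N0.N2=(alive,v0)
Op 5: gossip N0<->N2 -> N0.N0=(alive,v1) N0.N1=(suspect,v1) N0.N2=(alive,v0) | N2.N0=(alive,v1) N2.N1=(suspect,v1) N2.N2=(alive,v0)
Op 6: N0 marks N0=suspect -> (suspect,v2)
Op 7: N0 marks N1=alive -> (alive,v2)
Op 8: gossip N0<->N2 -> N0.N0=(suspect,v2) N0.N1=(alive,v2) N0.N2=(alive,v0) | N2.N0=(suspect,v2) N2.N1=(alive,v2) N2.N2=(alive,v0)
Op 9: gossip N2<->N1 -> N2.N0=(suspect,v2) N2.N1=(alive,v2) N2.N2=(alive,v0) | N1.N0=(suspect,v2) N1.N1=(alive,v2) N1.N2=(alive,v0)

Answer: alive 2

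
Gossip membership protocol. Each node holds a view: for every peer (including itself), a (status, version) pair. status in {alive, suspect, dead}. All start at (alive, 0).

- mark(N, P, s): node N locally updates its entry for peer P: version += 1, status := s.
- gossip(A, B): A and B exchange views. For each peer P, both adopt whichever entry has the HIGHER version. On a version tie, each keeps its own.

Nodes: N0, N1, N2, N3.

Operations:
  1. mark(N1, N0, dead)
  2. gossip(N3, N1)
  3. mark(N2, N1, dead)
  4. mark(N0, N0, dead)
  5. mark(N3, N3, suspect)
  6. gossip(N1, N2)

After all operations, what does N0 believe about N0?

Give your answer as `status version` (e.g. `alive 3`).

Op 1: N1 marks N0=dead -> (dead,v1)
Op 2: gossip N3<->N1 -> N3.N0=(dead,v1) N3.N1=(alive,v0) N3.N2=(alive,v0) N3.N3=(alive,v0) | N1.N0=(dead,v1) N1.N1=(alive,v0) N1.N2=(alive,v0) N1.N3=(alive,v0)
Op 3: N2 marks N1=dead -> (dead,v1)
Op 4: N0 marks N0=dead -> (dead,v1)
Op 5: N3 marks N3=suspect -> (suspect,v1)
Op 6: gossip N1<->N2 -> N1.N0=(dead,v1) N1.N1=(dead,v1) N1.N2=(alive,v0) N1.N3=(alive,v0) | N2.N0=(dead,v1) N2.N1=(dead,v1) N2.N2=(alive,v0) N2.N3=(alive,v0)

Answer: dead 1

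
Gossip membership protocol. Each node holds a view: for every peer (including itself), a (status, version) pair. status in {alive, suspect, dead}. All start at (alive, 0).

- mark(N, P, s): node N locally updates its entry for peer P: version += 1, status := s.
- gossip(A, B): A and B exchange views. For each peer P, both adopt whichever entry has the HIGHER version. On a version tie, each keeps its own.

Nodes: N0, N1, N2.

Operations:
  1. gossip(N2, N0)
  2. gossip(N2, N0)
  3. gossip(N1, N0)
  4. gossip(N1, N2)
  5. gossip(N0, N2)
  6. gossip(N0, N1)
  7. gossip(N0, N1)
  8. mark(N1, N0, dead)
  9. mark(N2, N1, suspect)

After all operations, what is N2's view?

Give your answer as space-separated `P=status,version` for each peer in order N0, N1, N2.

Answer: N0=alive,0 N1=suspect,1 N2=alive,0

Derivation:
Op 1: gossip N2<->N0 -> N2.N0=(alive,v0) N2.N1=(alive,v0) N2.N2=(alive,v0) | N0.N0=(alive,v0) N0.N1=(alive,v0) N0.N2=(alive,v0)
Op 2: gossip N2<->N0 -> N2.N0=(alive,v0) N2.N1=(alive,v0) N2.N2=(alive,v0) | N0.N0=(alive,v0) N0.N1=(alive,v0) N0.N2=(alive,v0)
Op 3: gossip N1<->N0 -> N1.N0=(alive,v0) N1.N1=(alive,v0) N1.N2=(alive,v0) | N0.N0=(alive,v0) N0.N1=(alive,v0) N0.N2=(alive,v0)
Op 4: gossip N1<->N2 -> N1.N0=(alive,v0) N1.N1=(alive,v0) N1.N2=(alive,v0) | N2.N0=(alive,v0) N2.N1=(alive,v0) N2.N2=(alive,v0)
Op 5: gossip N0<->N2 -> N0.N0=(alive,v0) N0.N1=(alive,v0) N0.N2=(alive,v0) | N2.N0=(alive,v0) N2.N1=(alive,v0) N2.N2=(alive,v0)
Op 6: gossip N0<->N1 -> N0.N0=(alive,v0) N0.N1=(alive,v0) N0.N2=(alive,v0) | N1.N0=(alive,v0) N1.N1=(alive,v0) N1.N2=(alive,v0)
Op 7: gossip N0<->N1 -> N0.N0=(alive,v0) N0.N1=(alive,v0) N0.N2=(alive,v0) | N1.N0=(alive,v0) N1.N1=(alive,v0) N1.N2=(alive,v0)
Op 8: N1 marks N0=dead -> (dead,v1)
Op 9: N2 marks N1=suspect -> (suspect,v1)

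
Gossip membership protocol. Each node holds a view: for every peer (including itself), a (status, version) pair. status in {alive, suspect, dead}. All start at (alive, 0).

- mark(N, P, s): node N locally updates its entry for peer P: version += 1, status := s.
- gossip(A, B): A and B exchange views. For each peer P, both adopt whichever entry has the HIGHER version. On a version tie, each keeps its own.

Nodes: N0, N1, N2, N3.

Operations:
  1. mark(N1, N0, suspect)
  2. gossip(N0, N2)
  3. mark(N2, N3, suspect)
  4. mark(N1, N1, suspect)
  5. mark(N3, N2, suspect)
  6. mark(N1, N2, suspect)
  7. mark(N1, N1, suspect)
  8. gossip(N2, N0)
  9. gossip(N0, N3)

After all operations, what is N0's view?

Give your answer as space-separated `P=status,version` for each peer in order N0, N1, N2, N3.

Answer: N0=alive,0 N1=alive,0 N2=suspect,1 N3=suspect,1

Derivation:
Op 1: N1 marks N0=suspect -> (suspect,v1)
Op 2: gossip N0<->N2 -> N0.N0=(alive,v0) N0.N1=(alive,v0) N0.N2=(alive,v0) N0.N3=(alive,v0) | N2.N0=(alive,v0) N2.N1=(alive,v0) N2.N2=(alive,v0) N2.N3=(alive,v0)
Op 3: N2 marks N3=suspect -> (suspect,v1)
Op 4: N1 marks N1=suspect -> (suspect,v1)
Op 5: N3 marks N2=suspect -> (suspect,v1)
Op 6: N1 marks N2=suspect -> (suspect,v1)
Op 7: N1 marks N1=suspect -> (suspect,v2)
Op 8: gossip N2<->N0 -> N2.N0=(alive,v0) N2.N1=(alive,v0) N2.N2=(alive,v0) N2.N3=(suspect,v1) | N0.N0=(alive,v0) N0.N1=(alive,v0) N0.N2=(alive,v0) N0.N3=(suspect,v1)
Op 9: gossip N0<->N3 -> N0.N0=(alive,v0) N0.N1=(alive,v0) N0.N2=(suspect,v1) N0.N3=(suspect,v1) | N3.N0=(alive,v0) N3.N1=(alive,v0) N3.N2=(suspect,v1) N3.N3=(suspect,v1)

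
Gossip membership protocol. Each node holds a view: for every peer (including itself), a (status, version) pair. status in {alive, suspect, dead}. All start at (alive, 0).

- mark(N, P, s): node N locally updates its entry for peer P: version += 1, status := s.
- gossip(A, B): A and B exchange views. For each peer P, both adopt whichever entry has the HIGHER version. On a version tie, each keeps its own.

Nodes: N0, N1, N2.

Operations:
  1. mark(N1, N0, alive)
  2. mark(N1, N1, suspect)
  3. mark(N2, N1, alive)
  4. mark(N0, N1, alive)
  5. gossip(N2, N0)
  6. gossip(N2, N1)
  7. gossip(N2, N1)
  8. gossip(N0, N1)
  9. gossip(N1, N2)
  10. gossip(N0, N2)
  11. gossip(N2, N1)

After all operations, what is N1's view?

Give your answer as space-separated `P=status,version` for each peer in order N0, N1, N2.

Answer: N0=alive,1 N1=suspect,1 N2=alive,0

Derivation:
Op 1: N1 marks N0=alive -> (alive,v1)
Op 2: N1 marks N1=suspect -> (suspect,v1)
Op 3: N2 marks N1=alive -> (alive,v1)
Op 4: N0 marks N1=alive -> (alive,v1)
Op 5: gossip N2<->N0 -> N2.N0=(alive,v0) N2.N1=(alive,v1) N2.N2=(alive,v0) | N0.N0=(alive,v0) N0.N1=(alive,v1) N0.N2=(alive,v0)
Op 6: gossip N2<->N1 -> N2.N0=(alive,v1) N2.N1=(alive,v1) N2.N2=(alive,v0) | N1.N0=(alive,v1) N1.N1=(suspect,v1) N1.N2=(alive,v0)
Op 7: gossip N2<->N1 -> N2.N0=(alive,v1) N2.N1=(alive,v1) N2.N2=(alive,v0) | N1.N0=(alive,v1) N1.N1=(suspect,v1) N1.N2=(alive,v0)
Op 8: gossip N0<->N1 -> N0.N0=(alive,v1) N0.N1=(alive,v1) N0.N2=(alive,v0) | N1.N0=(alive,v1) N1.N1=(suspect,v1) N1.N2=(alive,v0)
Op 9: gossip N1<->N2 -> N1.N0=(alive,v1) N1.N1=(suspect,v1) N1.N2=(alive,v0) | N2.N0=(alive,v1) N2.N1=(alive,v1) N2.N2=(alive,v0)
Op 10: gossip N0<->N2 -> N0.N0=(alive,v1) N0.N1=(alive,v1) N0.N2=(alive,v0) | N2.N0=(alive,v1) N2.N1=(alive,v1) N2.N2=(alive,v0)
Op 11: gossip N2<->N1 -> N2.N0=(alive,v1) N2.N1=(alive,v1) N2.N2=(alive,v0) | N1.N0=(alive,v1) N1.N1=(suspect,v1) N1.N2=(alive,v0)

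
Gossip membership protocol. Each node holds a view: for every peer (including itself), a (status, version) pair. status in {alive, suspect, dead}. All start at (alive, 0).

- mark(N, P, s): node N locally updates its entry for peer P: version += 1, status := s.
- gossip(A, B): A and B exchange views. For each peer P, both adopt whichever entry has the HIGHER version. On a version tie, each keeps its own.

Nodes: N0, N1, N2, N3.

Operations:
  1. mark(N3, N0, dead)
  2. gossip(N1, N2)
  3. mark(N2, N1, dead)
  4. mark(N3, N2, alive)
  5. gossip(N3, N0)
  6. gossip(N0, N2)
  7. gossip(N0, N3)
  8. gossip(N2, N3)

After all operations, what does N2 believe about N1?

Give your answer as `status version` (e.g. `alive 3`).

Op 1: N3 marks N0=dead -> (dead,v1)
Op 2: gossip N1<->N2 -> N1.N0=(alive,v0) N1.N1=(alive,v0) N1.N2=(alive,v0) N1.N3=(alive,v0) | N2.N0=(alive,v0) N2.N1=(alive,v0) N2.N2=(alive,v0) N2.N3=(alive,v0)
Op 3: N2 marks N1=dead -> (dead,v1)
Op 4: N3 marks N2=alive -> (alive,v1)
Op 5: gossip N3<->N0 -> N3.N0=(dead,v1) N3.N1=(alive,v0) N3.N2=(alive,v1) N3.N3=(alive,v0) | N0.N0=(dead,v1) N0.N1=(alive,v0) N0.N2=(alive,v1) N0.N3=(alive,v0)
Op 6: gossip N0<->N2 -> N0.N0=(dead,v1) N0.N1=(dead,v1) N0.N2=(alive,v1) N0.N3=(alive,v0) | N2.N0=(dead,v1) N2.N1=(dead,v1) N2.N2=(alive,v1) N2.N3=(alive,v0)
Op 7: gossip N0<->N3 -> N0.N0=(dead,v1) N0.N1=(dead,v1) N0.N2=(alive,v1) N0.N3=(alive,v0) | N3.N0=(dead,v1) N3.N1=(dead,v1) N3.N2=(alive,v1) N3.N3=(alive,v0)
Op 8: gossip N2<->N3 -> N2.N0=(dead,v1) N2.N1=(dead,v1) N2.N2=(alive,v1) N2.N3=(alive,v0) | N3.N0=(dead,v1) N3.N1=(dead,v1) N3.N2=(alive,v1) N3.N3=(alive,v0)

Answer: dead 1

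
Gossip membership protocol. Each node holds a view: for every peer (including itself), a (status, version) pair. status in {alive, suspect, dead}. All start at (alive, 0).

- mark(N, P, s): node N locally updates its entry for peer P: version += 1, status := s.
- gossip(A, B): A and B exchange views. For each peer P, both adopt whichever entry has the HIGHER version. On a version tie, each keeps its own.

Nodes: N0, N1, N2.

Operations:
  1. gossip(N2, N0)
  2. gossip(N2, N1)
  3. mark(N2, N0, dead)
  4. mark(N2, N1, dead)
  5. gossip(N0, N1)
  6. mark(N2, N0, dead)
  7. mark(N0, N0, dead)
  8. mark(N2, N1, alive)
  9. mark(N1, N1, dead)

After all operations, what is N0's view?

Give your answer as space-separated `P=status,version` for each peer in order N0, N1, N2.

Op 1: gossip N2<->N0 -> N2.N0=(alive,v0) N2.N1=(alive,v0) N2.N2=(alive,v0) | N0.N0=(alive,v0) N0.N1=(alive,v0) N0.N2=(alive,v0)
Op 2: gossip N2<->N1 -> N2.N0=(alive,v0) N2.N1=(alive,v0) N2.N2=(alive,v0) | N1.N0=(alive,v0) N1.N1=(alive,v0) N1.N2=(alive,v0)
Op 3: N2 marks N0=dead -> (dead,v1)
Op 4: N2 marks N1=dead -> (dead,v1)
Op 5: gossip N0<->N1 -> N0.N0=(alive,v0) N0.N1=(alive,v0) N0.N2=(alive,v0) | N1.N0=(alive,v0) N1.N1=(alive,v0) N1.N2=(alive,v0)
Op 6: N2 marks N0=dead -> (dead,v2)
Op 7: N0 marks N0=dead -> (dead,v1)
Op 8: N2 marks N1=alive -> (alive,v2)
Op 9: N1 marks N1=dead -> (dead,v1)

Answer: N0=dead,1 N1=alive,0 N2=alive,0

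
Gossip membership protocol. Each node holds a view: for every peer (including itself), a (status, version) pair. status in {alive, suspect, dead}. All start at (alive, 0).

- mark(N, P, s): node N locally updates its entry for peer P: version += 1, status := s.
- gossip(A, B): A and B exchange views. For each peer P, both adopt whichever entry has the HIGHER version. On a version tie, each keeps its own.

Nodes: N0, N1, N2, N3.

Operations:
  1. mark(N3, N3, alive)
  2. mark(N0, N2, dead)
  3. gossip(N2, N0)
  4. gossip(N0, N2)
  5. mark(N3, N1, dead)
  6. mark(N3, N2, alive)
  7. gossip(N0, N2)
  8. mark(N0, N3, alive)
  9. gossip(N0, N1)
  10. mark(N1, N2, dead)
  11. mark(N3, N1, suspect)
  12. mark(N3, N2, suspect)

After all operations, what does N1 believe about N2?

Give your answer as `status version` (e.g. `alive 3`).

Answer: dead 2

Derivation:
Op 1: N3 marks N3=alive -> (alive,v1)
Op 2: N0 marks N2=dead -> (dead,v1)
Op 3: gossip N2<->N0 -> N2.N0=(alive,v0) N2.N1=(alive,v0) N2.N2=(dead,v1) N2.N3=(alive,v0) | N0.N0=(alive,v0) N0.N1=(alive,v0) N0.N2=(dead,v1) N0.N3=(alive,v0)
Op 4: gossip N0<->N2 -> N0.N0=(alive,v0) N0.N1=(alive,v0) N0.N2=(dead,v1) N0.N3=(alive,v0) | N2.N0=(alive,v0) N2.N1=(alive,v0) N2.N2=(dead,v1) N2.N3=(alive,v0)
Op 5: N3 marks N1=dead -> (dead,v1)
Op 6: N3 marks N2=alive -> (alive,v1)
Op 7: gossip N0<->N2 -> N0.N0=(alive,v0) N0.N1=(alive,v0) N0.N2=(dead,v1) N0.N3=(alive,v0) | N2.N0=(alive,v0) N2.N1=(alive,v0) N2.N2=(dead,v1) N2.N3=(alive,v0)
Op 8: N0 marks N3=alive -> (alive,v1)
Op 9: gossip N0<->N1 -> N0.N0=(alive,v0) N0.N1=(alive,v0) N0.N2=(dead,v1) N0.N3=(alive,v1) | N1.N0=(alive,v0) N1.N1=(alive,v0) N1.N2=(dead,v1) N1.N3=(alive,v1)
Op 10: N1 marks N2=dead -> (dead,v2)
Op 11: N3 marks N1=suspect -> (suspect,v2)
Op 12: N3 marks N2=suspect -> (suspect,v2)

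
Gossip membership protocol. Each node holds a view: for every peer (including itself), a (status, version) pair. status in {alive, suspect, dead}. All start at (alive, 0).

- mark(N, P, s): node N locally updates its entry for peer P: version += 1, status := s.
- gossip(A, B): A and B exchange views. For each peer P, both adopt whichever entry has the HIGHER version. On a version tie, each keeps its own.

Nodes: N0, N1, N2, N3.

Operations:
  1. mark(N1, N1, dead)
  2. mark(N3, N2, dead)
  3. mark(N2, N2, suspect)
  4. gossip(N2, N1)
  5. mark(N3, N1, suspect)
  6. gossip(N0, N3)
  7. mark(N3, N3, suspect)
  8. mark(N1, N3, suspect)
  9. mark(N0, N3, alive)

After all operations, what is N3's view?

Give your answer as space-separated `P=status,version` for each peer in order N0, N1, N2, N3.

Op 1: N1 marks N1=dead -> (dead,v1)
Op 2: N3 marks N2=dead -> (dead,v1)
Op 3: N2 marks N2=suspect -> (suspect,v1)
Op 4: gossip N2<->N1 -> N2.N0=(alive,v0) N2.N1=(dead,v1) N2.N2=(suspect,v1) N2.N3=(alive,v0) | N1.N0=(alive,v0) N1.N1=(dead,v1) N1.N2=(suspect,v1) N1.N3=(alive,v0)
Op 5: N3 marks N1=suspect -> (suspect,v1)
Op 6: gossip N0<->N3 -> N0.N0=(alive,v0) N0.N1=(suspect,v1) N0.N2=(dead,v1) N0.N3=(alive,v0) | N3.N0=(alive,v0) N3.N1=(suspect,v1) N3.N2=(dead,v1) N3.N3=(alive,v0)
Op 7: N3 marks N3=suspect -> (suspect,v1)
Op 8: N1 marks N3=suspect -> (suspect,v1)
Op 9: N0 marks N3=alive -> (alive,v1)

Answer: N0=alive,0 N1=suspect,1 N2=dead,1 N3=suspect,1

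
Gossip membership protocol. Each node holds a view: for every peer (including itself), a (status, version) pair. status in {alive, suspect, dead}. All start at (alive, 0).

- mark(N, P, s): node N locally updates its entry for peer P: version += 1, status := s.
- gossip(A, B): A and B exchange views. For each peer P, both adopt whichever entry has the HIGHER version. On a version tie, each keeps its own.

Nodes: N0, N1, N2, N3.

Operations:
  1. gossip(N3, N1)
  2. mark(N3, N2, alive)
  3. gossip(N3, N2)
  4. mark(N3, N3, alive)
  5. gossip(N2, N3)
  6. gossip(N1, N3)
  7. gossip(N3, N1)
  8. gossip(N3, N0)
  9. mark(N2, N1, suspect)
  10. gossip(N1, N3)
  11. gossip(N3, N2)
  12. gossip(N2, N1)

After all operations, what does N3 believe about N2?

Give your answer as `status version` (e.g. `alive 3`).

Answer: alive 1

Derivation:
Op 1: gossip N3<->N1 -> N3.N0=(alive,v0) N3.N1=(alive,v0) N3.N2=(alive,v0) N3.N3=(alive,v0) | N1.N0=(alive,v0) N1.N1=(alive,v0) N1.N2=(alive,v0) N1.N3=(alive,v0)
Op 2: N3 marks N2=alive -> (alive,v1)
Op 3: gossip N3<->N2 -> N3.N0=(alive,v0) N3.N1=(alive,v0) N3.N2=(alive,v1) N3.N3=(alive,v0) | N2.N0=(alive,v0) N2.N1=(alive,v0) N2.N2=(alive,v1) N2.N3=(alive,v0)
Op 4: N3 marks N3=alive -> (alive,v1)
Op 5: gossip N2<->N3 -> N2.N0=(alive,v0) N2.N1=(alive,v0) N2.N2=(alive,v1) N2.N3=(alive,v1) | N3.N0=(alive,v0) N3.N1=(alive,v0) N3.N2=(alive,v1) N3.N3=(alive,v1)
Op 6: gossip N1<->N3 -> N1.N0=(alive,v0) N1.N1=(alive,v0) N1.N2=(alive,v1) N1.N3=(alive,v1) | N3.N0=(alive,v0) N3.N1=(alive,v0) N3.N2=(alive,v1) N3.N3=(alive,v1)
Op 7: gossip N3<->N1 -> N3.N0=(alive,v0) N3.N1=(alive,v0) N3.N2=(alive,v1) N3.N3=(alive,v1) | N1.N0=(alive,v0) N1.N1=(alive,v0) N1.N2=(alive,v1) N1.N3=(alive,v1)
Op 8: gossip N3<->N0 -> N3.N0=(alive,v0) N3.N1=(alive,v0) N3.N2=(alive,v1) N3.N3=(alive,v1) | N0.N0=(alive,v0) N0.N1=(alive,v0) N0.N2=(alive,v1) N0.N3=(alive,v1)
Op 9: N2 marks N1=suspect -> (suspect,v1)
Op 10: gossip N1<->N3 -> N1.N0=(alive,v0) N1.N1=(alive,v0) N1.N2=(alive,v1) N1.N3=(alive,v1) | N3.N0=(alive,v0) N3.N1=(alive,v0) N3.N2=(alive,v1) N3.N3=(alive,v1)
Op 11: gossip N3<->N2 -> N3.N0=(alive,v0) N3.N1=(suspect,v1) N3.N2=(alive,v1) N3.N3=(alive,v1) | N2.N0=(alive,v0) N2.N1=(suspect,v1) N2.N2=(alive,v1) N2.N3=(alive,v1)
Op 12: gossip N2<->N1 -> N2.N0=(alive,v0) N2.N1=(suspect,v1) N2.N2=(alive,v1) N2.N3=(alive,v1) | N1.N0=(alive,v0) N1.N1=(suspect,v1) N1.N2=(alive,v1) N1.N3=(alive,v1)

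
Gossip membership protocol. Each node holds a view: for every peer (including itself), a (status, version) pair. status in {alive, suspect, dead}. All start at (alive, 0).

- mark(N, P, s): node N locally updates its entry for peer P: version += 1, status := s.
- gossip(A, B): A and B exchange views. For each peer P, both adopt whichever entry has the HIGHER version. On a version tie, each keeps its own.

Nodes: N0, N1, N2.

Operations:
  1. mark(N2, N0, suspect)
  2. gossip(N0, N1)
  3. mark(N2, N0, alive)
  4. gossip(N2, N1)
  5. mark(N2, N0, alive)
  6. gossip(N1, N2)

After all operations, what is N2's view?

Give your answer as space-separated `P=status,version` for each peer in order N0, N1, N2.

Answer: N0=alive,3 N1=alive,0 N2=alive,0

Derivation:
Op 1: N2 marks N0=suspect -> (suspect,v1)
Op 2: gossip N0<->N1 -> N0.N0=(alive,v0) N0.N1=(alive,v0) N0.N2=(alive,v0) | N1.N0=(alive,v0) N1.N1=(alive,v0) N1.N2=(alive,v0)
Op 3: N2 marks N0=alive -> (alive,v2)
Op 4: gossip N2<->N1 -> N2.N0=(alive,v2) N2.N1=(alive,v0) N2.N2=(alive,v0) | N1.N0=(alive,v2) N1.N1=(alive,v0) N1.N2=(alive,v0)
Op 5: N2 marks N0=alive -> (alive,v3)
Op 6: gossip N1<->N2 -> N1.N0=(alive,v3) N1.N1=(alive,v0) N1.N2=(alive,v0) | N2.N0=(alive,v3) N2.N1=(alive,v0) N2.N2=(alive,v0)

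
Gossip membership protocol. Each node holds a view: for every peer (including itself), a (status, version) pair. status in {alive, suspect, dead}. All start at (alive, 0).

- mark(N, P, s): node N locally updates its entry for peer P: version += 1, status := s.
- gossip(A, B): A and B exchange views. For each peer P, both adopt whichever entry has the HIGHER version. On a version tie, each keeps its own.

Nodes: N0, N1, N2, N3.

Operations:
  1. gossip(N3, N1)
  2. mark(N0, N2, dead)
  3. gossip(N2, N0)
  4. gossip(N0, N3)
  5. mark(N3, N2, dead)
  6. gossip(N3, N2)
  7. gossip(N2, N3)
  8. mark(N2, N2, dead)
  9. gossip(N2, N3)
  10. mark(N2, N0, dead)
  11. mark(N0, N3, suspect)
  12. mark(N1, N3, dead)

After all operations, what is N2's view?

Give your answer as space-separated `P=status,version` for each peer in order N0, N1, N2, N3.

Answer: N0=dead,1 N1=alive,0 N2=dead,3 N3=alive,0

Derivation:
Op 1: gossip N3<->N1 -> N3.N0=(alive,v0) N3.N1=(alive,v0) N3.N2=(alive,v0) N3.N3=(alive,v0) | N1.N0=(alive,v0) N1.N1=(alive,v0) N1.N2=(alive,v0) N1.N3=(alive,v0)
Op 2: N0 marks N2=dead -> (dead,v1)
Op 3: gossip N2<->N0 -> N2.N0=(alive,v0) N2.N1=(alive,v0) N2.N2=(dead,v1) N2.N3=(alive,v0) | N0.N0=(alive,v0) N0.N1=(alive,v0) N0.N2=(dead,v1) N0.N3=(alive,v0)
Op 4: gossip N0<->N3 -> N0.N0=(alive,v0) N0.N1=(alive,v0) N0.N2=(dead,v1) N0.N3=(alive,v0) | N3.N0=(alive,v0) N3.N1=(alive,v0) N3.N2=(dead,v1) N3.N3=(alive,v0)
Op 5: N3 marks N2=dead -> (dead,v2)
Op 6: gossip N3<->N2 -> N3.N0=(alive,v0) N3.N1=(alive,v0) N3.N2=(dead,v2) N3.N3=(alive,v0) | N2.N0=(alive,v0) N2.N1=(alive,v0) N2.N2=(dead,v2) N2.N3=(alive,v0)
Op 7: gossip N2<->N3 -> N2.N0=(alive,v0) N2.N1=(alive,v0) N2.N2=(dead,v2) N2.N3=(alive,v0) | N3.N0=(alive,v0) N3.N1=(alive,v0) N3.N2=(dead,v2) N3.N3=(alive,v0)
Op 8: N2 marks N2=dead -> (dead,v3)
Op 9: gossip N2<->N3 -> N2.N0=(alive,v0) N2.N1=(alive,v0) N2.N2=(dead,v3) N2.N3=(alive,v0) | N3.N0=(alive,v0) N3.N1=(alive,v0) N3.N2=(dead,v3) N3.N3=(alive,v0)
Op 10: N2 marks N0=dead -> (dead,v1)
Op 11: N0 marks N3=suspect -> (suspect,v1)
Op 12: N1 marks N3=dead -> (dead,v1)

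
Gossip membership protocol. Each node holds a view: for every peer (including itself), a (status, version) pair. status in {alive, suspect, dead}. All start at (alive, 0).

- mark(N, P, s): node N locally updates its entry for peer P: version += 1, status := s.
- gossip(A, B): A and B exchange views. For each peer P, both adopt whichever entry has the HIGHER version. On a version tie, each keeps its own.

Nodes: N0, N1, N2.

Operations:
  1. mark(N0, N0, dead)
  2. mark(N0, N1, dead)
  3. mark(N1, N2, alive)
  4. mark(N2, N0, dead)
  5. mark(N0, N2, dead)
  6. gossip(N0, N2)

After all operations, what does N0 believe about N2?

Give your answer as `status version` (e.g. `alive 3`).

Answer: dead 1

Derivation:
Op 1: N0 marks N0=dead -> (dead,v1)
Op 2: N0 marks N1=dead -> (dead,v1)
Op 3: N1 marks N2=alive -> (alive,v1)
Op 4: N2 marks N0=dead -> (dead,v1)
Op 5: N0 marks N2=dead -> (dead,v1)
Op 6: gossip N0<->N2 -> N0.N0=(dead,v1) N0.N1=(dead,v1) N0.N2=(dead,v1) | N2.N0=(dead,v1) N2.N1=(dead,v1) N2.N2=(dead,v1)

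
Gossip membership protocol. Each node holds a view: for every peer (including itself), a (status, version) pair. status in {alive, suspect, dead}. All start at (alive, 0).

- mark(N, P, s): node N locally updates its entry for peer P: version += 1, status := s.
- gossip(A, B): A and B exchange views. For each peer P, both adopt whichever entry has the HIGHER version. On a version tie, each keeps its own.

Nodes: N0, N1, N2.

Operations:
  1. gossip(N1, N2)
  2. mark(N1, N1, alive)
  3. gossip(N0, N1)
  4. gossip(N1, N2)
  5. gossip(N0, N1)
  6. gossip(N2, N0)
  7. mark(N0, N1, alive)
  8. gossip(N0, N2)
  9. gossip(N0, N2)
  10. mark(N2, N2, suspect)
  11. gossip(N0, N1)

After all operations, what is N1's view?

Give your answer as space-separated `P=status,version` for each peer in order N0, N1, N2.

Answer: N0=alive,0 N1=alive,2 N2=alive,0

Derivation:
Op 1: gossip N1<->N2 -> N1.N0=(alive,v0) N1.N1=(alive,v0) N1.N2=(alive,v0) | N2.N0=(alive,v0) N2.N1=(alive,v0) N2.N2=(alive,v0)
Op 2: N1 marks N1=alive -> (alive,v1)
Op 3: gossip N0<->N1 -> N0.N0=(alive,v0) N0.N1=(alive,v1) N0.N2=(alive,v0) | N1.N0=(alive,v0) N1.N1=(alive,v1) N1.N2=(alive,v0)
Op 4: gossip N1<->N2 -> N1.N0=(alive,v0) N1.N1=(alive,v1) N1.N2=(alive,v0) | N2.N0=(alive,v0) N2.N1=(alive,v1) N2.N2=(alive,v0)
Op 5: gossip N0<->N1 -> N0.N0=(alive,v0) N0.N1=(alive,v1) N0.N2=(alive,v0) | N1.N0=(alive,v0) N1.N1=(alive,v1) N1.N2=(alive,v0)
Op 6: gossip N2<->N0 -> N2.N0=(alive,v0) N2.N1=(alive,v1) N2.N2=(alive,v0) | N0.N0=(alive,v0) N0.N1=(alive,v1) N0.N2=(alive,v0)
Op 7: N0 marks N1=alive -> (alive,v2)
Op 8: gossip N0<->N2 -> N0.N0=(alive,v0) N0.N1=(alive,v2) N0.N2=(alive,v0) | N2.N0=(alive,v0) N2.N1=(alive,v2) N2.N2=(alive,v0)
Op 9: gossip N0<->N2 -> N0.N0=(alive,v0) N0.N1=(alive,v2) N0.N2=(alive,v0) | N2.N0=(alive,v0) N2.N1=(alive,v2) N2.N2=(alive,v0)
Op 10: N2 marks N2=suspect -> (suspect,v1)
Op 11: gossip N0<->N1 -> N0.N0=(alive,v0) N0.N1=(alive,v2) N0.N2=(alive,v0) | N1.N0=(alive,v0) N1.N1=(alive,v2) N1.N2=(alive,v0)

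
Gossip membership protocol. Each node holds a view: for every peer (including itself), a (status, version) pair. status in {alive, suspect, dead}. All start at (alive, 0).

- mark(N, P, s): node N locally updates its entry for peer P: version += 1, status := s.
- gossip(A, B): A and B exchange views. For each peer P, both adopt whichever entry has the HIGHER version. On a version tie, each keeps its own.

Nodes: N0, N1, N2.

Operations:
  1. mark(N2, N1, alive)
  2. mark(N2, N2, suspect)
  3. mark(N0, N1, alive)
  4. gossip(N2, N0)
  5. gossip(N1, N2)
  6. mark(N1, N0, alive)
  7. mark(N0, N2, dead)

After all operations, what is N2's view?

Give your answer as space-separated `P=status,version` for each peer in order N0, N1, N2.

Answer: N0=alive,0 N1=alive,1 N2=suspect,1

Derivation:
Op 1: N2 marks N1=alive -> (alive,v1)
Op 2: N2 marks N2=suspect -> (suspect,v1)
Op 3: N0 marks N1=alive -> (alive,v1)
Op 4: gossip N2<->N0 -> N2.N0=(alive,v0) N2.N1=(alive,v1) N2.N2=(suspect,v1) | N0.N0=(alive,v0) N0.N1=(alive,v1) N0.N2=(suspect,v1)
Op 5: gossip N1<->N2 -> N1.N0=(alive,v0) N1.N1=(alive,v1) N1.N2=(suspect,v1) | N2.N0=(alive,v0) N2.N1=(alive,v1) N2.N2=(suspect,v1)
Op 6: N1 marks N0=alive -> (alive,v1)
Op 7: N0 marks N2=dead -> (dead,v2)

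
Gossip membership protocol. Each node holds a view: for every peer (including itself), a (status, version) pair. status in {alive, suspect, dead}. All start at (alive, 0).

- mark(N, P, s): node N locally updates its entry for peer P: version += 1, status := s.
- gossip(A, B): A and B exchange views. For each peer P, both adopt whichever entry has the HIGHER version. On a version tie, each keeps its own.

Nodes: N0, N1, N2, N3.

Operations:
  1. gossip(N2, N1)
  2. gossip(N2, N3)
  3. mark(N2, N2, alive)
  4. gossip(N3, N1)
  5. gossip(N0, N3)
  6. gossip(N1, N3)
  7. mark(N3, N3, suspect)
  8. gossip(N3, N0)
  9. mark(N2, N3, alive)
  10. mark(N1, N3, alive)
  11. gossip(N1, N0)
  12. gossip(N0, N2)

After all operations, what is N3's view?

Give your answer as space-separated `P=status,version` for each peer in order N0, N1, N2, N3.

Op 1: gossip N2<->N1 -> N2.N0=(alive,v0) N2.N1=(alive,v0) N2.N2=(alive,v0) N2.N3=(alive,v0) | N1.N0=(alive,v0) N1.N1=(alive,v0) N1.N2=(alive,v0) N1.N3=(alive,v0)
Op 2: gossip N2<->N3 -> N2.N0=(alive,v0) N2.N1=(alive,v0) N2.N2=(alive,v0) N2.N3=(alive,v0) | N3.N0=(alive,v0) N3.N1=(alive,v0) N3.N2=(alive,v0) N3.N3=(alive,v0)
Op 3: N2 marks N2=alive -> (alive,v1)
Op 4: gossip N3<->N1 -> N3.N0=(alive,v0) N3.N1=(alive,v0) N3.N2=(alive,v0) N3.N3=(alive,v0) | N1.N0=(alive,v0) N1.N1=(alive,v0) N1.N2=(alive,v0) N1.N3=(alive,v0)
Op 5: gossip N0<->N3 -> N0.N0=(alive,v0) N0.N1=(alive,v0) N0.N2=(alive,v0) N0.N3=(alive,v0) | N3.N0=(alive,v0) N3.N1=(alive,v0) N3.N2=(alive,v0) N3.N3=(alive,v0)
Op 6: gossip N1<->N3 -> N1.N0=(alive,v0) N1.N1=(alive,v0) N1.N2=(alive,v0) N1.N3=(alive,v0) | N3.N0=(alive,v0) N3.N1=(alive,v0) N3.N2=(alive,v0) N3.N3=(alive,v0)
Op 7: N3 marks N3=suspect -> (suspect,v1)
Op 8: gossip N3<->N0 -> N3.N0=(alive,v0) N3.N1=(alive,v0) N3.N2=(alive,v0) N3.N3=(suspect,v1) | N0.N0=(alive,v0) N0.N1=(alive,v0) N0.N2=(alive,v0) N0.N3=(suspect,v1)
Op 9: N2 marks N3=alive -> (alive,v1)
Op 10: N1 marks N3=alive -> (alive,v1)
Op 11: gossip N1<->N0 -> N1.N0=(alive,v0) N1.N1=(alive,v0) N1.N2=(alive,v0) N1.N3=(alive,v1) | N0.N0=(alive,v0) N0.N1=(alive,v0) N0.N2=(alive,v0) N0.N3=(suspect,v1)
Op 12: gossip N0<->N2 -> N0.N0=(alive,v0) N0.N1=(alive,v0) N0.N2=(alive,v1) N0.N3=(suspect,v1) | N2.N0=(alive,v0) N2.N1=(alive,v0) N2.N2=(alive,v1) N2.N3=(alive,v1)

Answer: N0=alive,0 N1=alive,0 N2=alive,0 N3=suspect,1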